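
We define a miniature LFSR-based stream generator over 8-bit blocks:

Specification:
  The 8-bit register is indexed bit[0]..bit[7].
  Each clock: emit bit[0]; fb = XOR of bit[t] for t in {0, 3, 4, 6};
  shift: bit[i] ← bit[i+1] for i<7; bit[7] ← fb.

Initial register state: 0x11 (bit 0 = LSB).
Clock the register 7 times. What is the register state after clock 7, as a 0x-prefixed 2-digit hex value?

0x34

reg_0 = 0x11
clock 1: out=1, reg = 0x08
clock 2: out=0, reg = 0x84
clock 3: out=0, reg = 0x42
clock 4: out=0, reg = 0xA1
clock 5: out=1, reg = 0xD0
clock 6: out=0, reg = 0x68
clock 7: out=0, reg = 0x34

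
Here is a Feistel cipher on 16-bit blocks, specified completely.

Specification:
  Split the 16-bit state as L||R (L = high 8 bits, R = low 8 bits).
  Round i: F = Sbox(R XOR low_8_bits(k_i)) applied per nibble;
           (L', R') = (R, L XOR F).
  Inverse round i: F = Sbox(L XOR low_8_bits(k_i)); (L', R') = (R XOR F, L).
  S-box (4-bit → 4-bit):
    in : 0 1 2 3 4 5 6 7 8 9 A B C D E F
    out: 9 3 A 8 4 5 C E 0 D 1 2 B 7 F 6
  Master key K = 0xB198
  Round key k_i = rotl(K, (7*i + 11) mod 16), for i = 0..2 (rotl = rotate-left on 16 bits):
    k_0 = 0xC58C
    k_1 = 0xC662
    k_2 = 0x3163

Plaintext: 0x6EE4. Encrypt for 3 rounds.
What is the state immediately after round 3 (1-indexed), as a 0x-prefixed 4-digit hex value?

0x5F25

s_0 = plaintext = 0x6EE4
s_1 = Round(s_0, k_0) = 0xE4AE
s_2 = Round(s_1, k_1) = 0xAE5F
s_3 = Round(s_2, k_2) = 0x5F25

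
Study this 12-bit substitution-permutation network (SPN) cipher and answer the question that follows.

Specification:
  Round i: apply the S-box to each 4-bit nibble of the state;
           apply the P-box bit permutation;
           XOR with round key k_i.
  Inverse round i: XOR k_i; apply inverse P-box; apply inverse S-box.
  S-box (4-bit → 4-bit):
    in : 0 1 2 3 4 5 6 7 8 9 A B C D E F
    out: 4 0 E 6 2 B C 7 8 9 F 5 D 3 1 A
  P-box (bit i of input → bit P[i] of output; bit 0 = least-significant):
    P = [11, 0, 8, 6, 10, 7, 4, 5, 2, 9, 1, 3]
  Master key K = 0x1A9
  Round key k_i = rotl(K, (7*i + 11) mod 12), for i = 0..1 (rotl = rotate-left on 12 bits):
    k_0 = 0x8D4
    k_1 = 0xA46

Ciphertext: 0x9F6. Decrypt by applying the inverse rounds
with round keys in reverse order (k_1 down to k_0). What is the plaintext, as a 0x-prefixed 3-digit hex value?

s_0 = ciphertext = 0x9F6
s_1 = InvRound(s_0, k_1) = 0x420
s_2 = InvRound(s_1, k_0) = 0xEA9

0xEA9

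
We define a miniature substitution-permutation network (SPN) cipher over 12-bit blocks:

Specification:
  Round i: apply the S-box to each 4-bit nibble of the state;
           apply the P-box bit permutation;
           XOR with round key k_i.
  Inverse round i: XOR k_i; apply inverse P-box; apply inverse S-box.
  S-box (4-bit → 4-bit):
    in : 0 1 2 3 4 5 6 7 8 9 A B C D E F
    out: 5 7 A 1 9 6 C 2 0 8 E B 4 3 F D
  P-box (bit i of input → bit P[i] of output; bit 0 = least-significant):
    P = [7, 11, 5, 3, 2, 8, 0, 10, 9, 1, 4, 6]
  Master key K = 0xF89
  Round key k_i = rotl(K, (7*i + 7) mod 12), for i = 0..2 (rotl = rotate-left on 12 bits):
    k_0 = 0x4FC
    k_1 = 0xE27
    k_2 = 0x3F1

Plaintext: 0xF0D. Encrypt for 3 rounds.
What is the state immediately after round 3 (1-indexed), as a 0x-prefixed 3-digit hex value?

s_0 = plaintext = 0xF0D
s_1 = Round(s_0, k_0) = 0xE29
s_2 = Round(s_1, k_1) = 0x97D
s_3 = Round(s_2, k_2) = 0xA31

0xA31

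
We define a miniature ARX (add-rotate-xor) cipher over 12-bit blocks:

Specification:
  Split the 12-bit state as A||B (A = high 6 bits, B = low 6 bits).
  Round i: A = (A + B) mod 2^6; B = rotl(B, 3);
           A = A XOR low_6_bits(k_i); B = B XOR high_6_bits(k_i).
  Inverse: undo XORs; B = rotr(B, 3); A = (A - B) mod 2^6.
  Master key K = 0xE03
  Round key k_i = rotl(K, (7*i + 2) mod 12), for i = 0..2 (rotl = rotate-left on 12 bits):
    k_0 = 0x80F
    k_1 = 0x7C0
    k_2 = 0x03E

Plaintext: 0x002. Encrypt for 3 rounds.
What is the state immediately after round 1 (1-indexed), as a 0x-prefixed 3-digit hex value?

s_0 = plaintext = 0x002
s_1 = Round(s_0, k_0) = 0x370
s_2 = Round(s_1, k_1) = 0xF59
s_3 = Round(s_2, k_2) = 0xA0B

0x370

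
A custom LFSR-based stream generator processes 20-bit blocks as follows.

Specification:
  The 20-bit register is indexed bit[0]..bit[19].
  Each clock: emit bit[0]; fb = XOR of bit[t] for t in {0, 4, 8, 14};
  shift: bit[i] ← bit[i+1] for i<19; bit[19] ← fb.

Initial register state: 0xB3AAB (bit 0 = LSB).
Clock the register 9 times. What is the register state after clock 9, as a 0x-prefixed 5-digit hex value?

0xEBD9D

reg_0 = 0xB3AAB
clock 1: out=1, reg = 0xD9D55
clock 2: out=1, reg = 0xECEAA
clock 3: out=0, reg = 0xF6755
clock 4: out=1, reg = 0x7B3AA
clock 5: out=0, reg = 0xBD9D5
clock 6: out=1, reg = 0x5ECEA
clock 7: out=0, reg = 0xAF675
clock 8: out=1, reg = 0xD7B3A
clock 9: out=0, reg = 0xEBD9D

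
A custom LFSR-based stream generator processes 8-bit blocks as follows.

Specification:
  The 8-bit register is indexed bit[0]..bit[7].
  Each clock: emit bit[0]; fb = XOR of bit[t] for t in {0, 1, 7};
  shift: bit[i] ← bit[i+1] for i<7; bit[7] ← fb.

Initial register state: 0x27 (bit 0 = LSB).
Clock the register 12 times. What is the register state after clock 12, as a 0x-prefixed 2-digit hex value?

reg_0 = 0x27
clock 1: out=1, reg = 0x13
clock 2: out=1, reg = 0x09
clock 3: out=1, reg = 0x84
clock 4: out=0, reg = 0xC2
clock 5: out=0, reg = 0x61
clock 6: out=1, reg = 0xB0
clock 7: out=0, reg = 0xD8
clock 8: out=0, reg = 0xEC
clock 9: out=0, reg = 0xF6
clock 10: out=0, reg = 0x7B
clock 11: out=1, reg = 0x3D
clock 12: out=1, reg = 0x9E

0x9E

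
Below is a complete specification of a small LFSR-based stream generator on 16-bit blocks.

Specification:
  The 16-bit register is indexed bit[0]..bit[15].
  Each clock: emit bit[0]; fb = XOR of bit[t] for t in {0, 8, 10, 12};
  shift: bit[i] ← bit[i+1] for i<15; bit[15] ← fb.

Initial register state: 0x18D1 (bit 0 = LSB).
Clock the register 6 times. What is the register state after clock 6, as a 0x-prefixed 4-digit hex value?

reg_0 = 0x18D1
clock 1: out=1, reg = 0x0C68
clock 2: out=0, reg = 0x8634
clock 3: out=0, reg = 0xC31A
clock 4: out=0, reg = 0xE18D
clock 5: out=1, reg = 0x70C6
clock 6: out=0, reg = 0xB863

0xB863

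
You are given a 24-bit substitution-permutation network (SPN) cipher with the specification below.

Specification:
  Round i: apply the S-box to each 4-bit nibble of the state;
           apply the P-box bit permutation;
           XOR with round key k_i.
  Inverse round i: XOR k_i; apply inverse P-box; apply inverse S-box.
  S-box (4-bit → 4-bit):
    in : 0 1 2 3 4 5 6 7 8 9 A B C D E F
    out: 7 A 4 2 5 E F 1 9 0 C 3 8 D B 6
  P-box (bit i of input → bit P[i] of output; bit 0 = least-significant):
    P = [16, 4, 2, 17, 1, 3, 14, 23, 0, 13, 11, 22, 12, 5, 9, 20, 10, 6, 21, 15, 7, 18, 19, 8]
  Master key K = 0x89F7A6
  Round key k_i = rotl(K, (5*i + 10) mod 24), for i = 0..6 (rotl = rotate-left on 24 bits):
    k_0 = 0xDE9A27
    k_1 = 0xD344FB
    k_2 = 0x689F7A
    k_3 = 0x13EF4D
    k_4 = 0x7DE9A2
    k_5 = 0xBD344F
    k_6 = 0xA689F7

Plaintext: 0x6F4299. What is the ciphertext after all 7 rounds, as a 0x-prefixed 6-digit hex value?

0xE87144

s_0 = plaintext = 0x6F4299
s_1 = Round(s_0, k_0) = 0xF281E7
s_2 = Round(s_1, k_1) = 0x2E74F1
s_3 = Round(s_2, k_2) = 0x624323
s_4 = Round(s_3, k_3) = 0x3F9CDD
s_5 = Round(s_4, k_4) = 0x9AA9E4
s_6 = Round(s_5, k_5) = 0x0CB641
s_7 = Round(s_6, k_6) = 0xE87144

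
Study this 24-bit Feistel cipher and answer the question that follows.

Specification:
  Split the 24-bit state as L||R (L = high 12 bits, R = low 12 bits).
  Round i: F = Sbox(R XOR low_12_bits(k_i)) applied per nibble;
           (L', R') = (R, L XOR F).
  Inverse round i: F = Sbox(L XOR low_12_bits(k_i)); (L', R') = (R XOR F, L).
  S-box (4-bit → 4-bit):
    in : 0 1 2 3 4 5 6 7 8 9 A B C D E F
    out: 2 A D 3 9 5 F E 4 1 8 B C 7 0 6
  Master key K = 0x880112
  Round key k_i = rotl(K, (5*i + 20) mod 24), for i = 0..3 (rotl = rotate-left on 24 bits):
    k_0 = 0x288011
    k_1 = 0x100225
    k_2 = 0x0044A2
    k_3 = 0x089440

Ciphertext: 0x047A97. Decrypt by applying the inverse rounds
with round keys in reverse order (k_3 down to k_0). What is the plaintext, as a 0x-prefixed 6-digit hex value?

0x81DF78

s_0 = ciphertext = 0x047A97
s_1 = InvRound(s_0, k_3) = 0x3B9047
s_2 = InvRound(s_1, k_2) = 0xEEC3B9
s_3 = InvRound(s_2, k_1) = 0xF78EEC
s_4 = InvRound(s_3, k_0) = 0x81DF78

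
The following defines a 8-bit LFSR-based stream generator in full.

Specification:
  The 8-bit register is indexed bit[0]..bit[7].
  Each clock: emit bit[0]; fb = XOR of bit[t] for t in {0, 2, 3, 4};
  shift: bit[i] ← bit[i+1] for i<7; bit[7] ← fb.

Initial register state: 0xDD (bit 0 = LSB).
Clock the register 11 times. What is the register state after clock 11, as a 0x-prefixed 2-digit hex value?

0xF7

reg_0 = 0xDD
clock 1: out=1, reg = 0x6E
clock 2: out=0, reg = 0x37
clock 3: out=1, reg = 0x9B
clock 4: out=1, reg = 0xCD
clock 5: out=1, reg = 0xE6
clock 6: out=0, reg = 0xF3
clock 7: out=1, reg = 0x79
clock 8: out=1, reg = 0xBC
clock 9: out=0, reg = 0xDE
clock 10: out=0, reg = 0xEF
clock 11: out=1, reg = 0xF7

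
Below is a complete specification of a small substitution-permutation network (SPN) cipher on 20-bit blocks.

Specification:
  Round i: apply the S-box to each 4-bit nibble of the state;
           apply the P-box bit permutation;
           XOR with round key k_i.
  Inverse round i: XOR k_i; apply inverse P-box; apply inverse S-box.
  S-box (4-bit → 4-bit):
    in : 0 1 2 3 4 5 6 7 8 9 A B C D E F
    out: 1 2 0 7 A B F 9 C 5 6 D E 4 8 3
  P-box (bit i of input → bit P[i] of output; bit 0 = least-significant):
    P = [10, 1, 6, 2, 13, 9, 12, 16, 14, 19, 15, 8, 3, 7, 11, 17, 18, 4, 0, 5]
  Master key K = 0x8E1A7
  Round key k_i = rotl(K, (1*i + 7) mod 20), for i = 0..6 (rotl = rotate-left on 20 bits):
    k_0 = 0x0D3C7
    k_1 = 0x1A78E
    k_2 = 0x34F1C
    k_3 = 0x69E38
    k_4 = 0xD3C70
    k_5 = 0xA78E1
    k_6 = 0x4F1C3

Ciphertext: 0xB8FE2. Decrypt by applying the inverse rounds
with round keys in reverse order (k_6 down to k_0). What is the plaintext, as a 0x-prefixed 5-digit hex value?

0x45BD7

s_0 = ciphertext = 0xB8FE2
s_1 = InvRound(s_0, k_6) = 0xB8F60
s_2 = InvRound(s_1, k_5) = 0xD1B60
s_3 = InvRound(s_2, k_4) = 0x12EF0
s_4 = InvRound(s_3, k_3) = 0x05DBD
s_5 = InvRound(s_4, k_2) = 0x842C2
s_6 = InvRound(s_5, k_1) = 0x2067B
s_7 = InvRound(s_6, k_0) = 0x45BD7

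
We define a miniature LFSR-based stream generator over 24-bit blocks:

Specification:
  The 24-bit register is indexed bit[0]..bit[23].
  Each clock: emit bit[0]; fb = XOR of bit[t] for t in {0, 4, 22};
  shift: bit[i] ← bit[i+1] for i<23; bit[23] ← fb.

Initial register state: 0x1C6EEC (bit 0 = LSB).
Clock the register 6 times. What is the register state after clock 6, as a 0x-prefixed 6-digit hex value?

0xA871BB

reg_0 = 0x1C6EEC
clock 1: out=0, reg = 0x0E3776
clock 2: out=0, reg = 0x871BBB
clock 3: out=1, reg = 0x438DDD
clock 4: out=1, reg = 0xA1C6EE
clock 5: out=0, reg = 0x50E377
clock 6: out=1, reg = 0xA871BB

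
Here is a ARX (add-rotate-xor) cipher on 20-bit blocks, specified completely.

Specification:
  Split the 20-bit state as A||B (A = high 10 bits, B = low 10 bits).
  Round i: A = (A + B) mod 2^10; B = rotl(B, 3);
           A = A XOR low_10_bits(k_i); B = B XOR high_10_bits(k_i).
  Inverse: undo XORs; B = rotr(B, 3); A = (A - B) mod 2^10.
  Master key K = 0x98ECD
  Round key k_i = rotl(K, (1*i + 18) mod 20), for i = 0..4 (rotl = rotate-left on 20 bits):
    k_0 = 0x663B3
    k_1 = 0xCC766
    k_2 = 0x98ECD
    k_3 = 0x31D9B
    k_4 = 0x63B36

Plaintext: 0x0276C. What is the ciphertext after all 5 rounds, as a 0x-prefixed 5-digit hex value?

s_0 = plaintext = 0x0276C
s_1 = Round(s_0, k_0) = 0x31AFE
s_2 = Round(s_1, k_1) = 0x288C4
s_3 = Round(s_2, k_2) = 0xEAC42
s_4 = Round(s_3, k_3) = 0x9DAD7
s_5 = Round(s_4, k_4) = 0x9EF33

0x9EF33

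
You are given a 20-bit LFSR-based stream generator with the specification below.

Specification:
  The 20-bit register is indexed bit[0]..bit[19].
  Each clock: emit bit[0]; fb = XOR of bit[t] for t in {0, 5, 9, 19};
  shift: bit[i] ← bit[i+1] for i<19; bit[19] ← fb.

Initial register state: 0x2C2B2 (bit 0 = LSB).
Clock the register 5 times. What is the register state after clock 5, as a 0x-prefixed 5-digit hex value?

0x11615

reg_0 = 0x2C2B2
clock 1: out=0, reg = 0x16159
clock 2: out=1, reg = 0x8B0AC
clock 3: out=0, reg = 0x45856
clock 4: out=0, reg = 0x22C2B
clock 5: out=1, reg = 0x11615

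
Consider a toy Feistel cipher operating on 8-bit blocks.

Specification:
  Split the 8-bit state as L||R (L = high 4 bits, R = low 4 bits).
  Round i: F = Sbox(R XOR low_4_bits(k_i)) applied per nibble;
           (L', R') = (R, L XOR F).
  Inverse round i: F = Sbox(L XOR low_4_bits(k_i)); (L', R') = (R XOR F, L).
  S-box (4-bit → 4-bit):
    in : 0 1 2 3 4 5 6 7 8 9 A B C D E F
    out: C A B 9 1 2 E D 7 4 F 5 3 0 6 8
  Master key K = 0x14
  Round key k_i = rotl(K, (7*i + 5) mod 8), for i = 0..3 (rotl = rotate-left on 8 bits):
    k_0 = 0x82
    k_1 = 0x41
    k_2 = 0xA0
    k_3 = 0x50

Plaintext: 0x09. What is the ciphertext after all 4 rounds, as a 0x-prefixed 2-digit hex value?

s_0 = plaintext = 0x09
s_1 = Round(s_0, k_0) = 0x95
s_2 = Round(s_1, k_1) = 0x58
s_3 = Round(s_2, k_2) = 0x82
s_4 = Round(s_3, k_3) = 0x23

0x23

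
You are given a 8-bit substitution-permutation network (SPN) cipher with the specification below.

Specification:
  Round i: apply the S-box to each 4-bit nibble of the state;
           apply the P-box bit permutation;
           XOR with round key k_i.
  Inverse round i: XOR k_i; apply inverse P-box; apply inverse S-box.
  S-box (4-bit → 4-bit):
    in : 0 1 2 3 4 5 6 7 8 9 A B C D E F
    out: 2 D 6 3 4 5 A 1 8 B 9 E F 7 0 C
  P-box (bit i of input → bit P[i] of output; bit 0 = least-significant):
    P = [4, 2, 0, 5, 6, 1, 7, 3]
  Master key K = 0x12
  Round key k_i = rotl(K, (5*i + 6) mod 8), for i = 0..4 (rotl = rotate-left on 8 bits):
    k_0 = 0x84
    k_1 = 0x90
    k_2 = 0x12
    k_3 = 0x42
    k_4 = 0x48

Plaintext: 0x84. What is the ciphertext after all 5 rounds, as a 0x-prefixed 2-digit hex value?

s_0 = plaintext = 0x84
s_1 = Round(s_0, k_0) = 0x8D
s_2 = Round(s_1, k_1) = 0x8D
s_3 = Round(s_2, k_2) = 0x0F
s_4 = Round(s_3, k_3) = 0x61
s_5 = Round(s_4, k_4) = 0x73

0x73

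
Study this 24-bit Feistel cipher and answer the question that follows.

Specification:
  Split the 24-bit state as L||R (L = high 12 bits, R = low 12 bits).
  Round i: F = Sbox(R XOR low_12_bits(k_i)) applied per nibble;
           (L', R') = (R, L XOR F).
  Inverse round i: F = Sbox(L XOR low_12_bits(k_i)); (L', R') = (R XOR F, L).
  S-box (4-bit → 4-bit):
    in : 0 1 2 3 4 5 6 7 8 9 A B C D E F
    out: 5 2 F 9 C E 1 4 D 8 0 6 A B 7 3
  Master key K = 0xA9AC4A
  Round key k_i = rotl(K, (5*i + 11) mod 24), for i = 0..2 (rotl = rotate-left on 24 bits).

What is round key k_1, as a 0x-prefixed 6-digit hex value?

K = 0xA9AC4A
k_0 = rotl(K, (5*0+11) mod 24) = rotl(K, 11) = 0x62554D
k_1 = rotl(K, (5*1+11) mod 24) = rotl(K, 16) = 0x4AA9AC

0x4AA9AC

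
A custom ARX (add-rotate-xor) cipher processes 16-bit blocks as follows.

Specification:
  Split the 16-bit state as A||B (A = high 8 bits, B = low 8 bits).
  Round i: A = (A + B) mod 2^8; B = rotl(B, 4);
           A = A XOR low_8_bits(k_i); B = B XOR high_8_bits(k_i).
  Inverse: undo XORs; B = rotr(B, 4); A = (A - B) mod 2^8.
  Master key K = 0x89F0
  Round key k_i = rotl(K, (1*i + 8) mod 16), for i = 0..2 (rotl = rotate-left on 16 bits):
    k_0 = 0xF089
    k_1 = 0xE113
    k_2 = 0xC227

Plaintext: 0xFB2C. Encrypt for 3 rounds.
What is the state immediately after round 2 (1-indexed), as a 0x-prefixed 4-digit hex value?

0xF3C2

s_0 = plaintext = 0xFB2C
s_1 = Round(s_0, k_0) = 0xAE32
s_2 = Round(s_1, k_1) = 0xF3C2
s_3 = Round(s_2, k_2) = 0x92EE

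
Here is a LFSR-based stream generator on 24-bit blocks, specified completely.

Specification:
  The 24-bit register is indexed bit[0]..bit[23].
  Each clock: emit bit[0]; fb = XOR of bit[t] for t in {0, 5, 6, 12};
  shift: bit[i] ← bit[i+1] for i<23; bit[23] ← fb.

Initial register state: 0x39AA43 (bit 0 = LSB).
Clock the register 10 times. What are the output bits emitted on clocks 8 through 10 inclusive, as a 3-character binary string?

001

reg_0 = 0x39AA43
clock 1: out=1, reg = 0x1CD521
clock 2: out=1, reg = 0x8E6A90
clock 3: out=0, reg = 0x473548
clock 4: out=0, reg = 0x239AA4
clock 5: out=0, reg = 0x11CD52
clock 6: out=0, reg = 0x88E6A9
clock 7: out=1, reg = 0x447354
clock 8: out=0, reg = 0x2239AA
clock 9: out=0, reg = 0x111CD5
clock 10: out=1, reg = 0x888E6A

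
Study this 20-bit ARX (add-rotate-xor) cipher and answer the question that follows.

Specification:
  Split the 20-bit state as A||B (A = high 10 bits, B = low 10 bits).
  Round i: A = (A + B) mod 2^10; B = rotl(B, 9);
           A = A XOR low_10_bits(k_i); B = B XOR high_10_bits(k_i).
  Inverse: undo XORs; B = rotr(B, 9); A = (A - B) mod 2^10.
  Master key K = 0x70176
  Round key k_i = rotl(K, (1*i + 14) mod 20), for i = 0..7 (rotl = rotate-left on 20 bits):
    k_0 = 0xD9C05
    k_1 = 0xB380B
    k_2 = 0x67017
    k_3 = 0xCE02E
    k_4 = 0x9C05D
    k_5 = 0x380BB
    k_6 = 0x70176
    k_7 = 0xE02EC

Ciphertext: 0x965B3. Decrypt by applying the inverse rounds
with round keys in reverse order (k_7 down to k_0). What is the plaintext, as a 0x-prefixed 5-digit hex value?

s_0 = ciphertext = 0x965B3
s_1 = InvRound(s_0, k_7) = 0x13867
s_2 = InvRound(s_1, k_6) = 0x7AB4E
s_3 = InvRound(s_2, k_5) = 0x7D35D
s_4 = InvRound(s_3, k_4) = 0xD3E5A
s_5 = InvRound(s_4, k_3) = 0x276C4
s_6 = InvRound(s_5, k_2) = 0x766B1
s_7 = InvRound(s_6, k_1) = 0x350FE
s_8 = InvRound(s_7, k_0) = 0x67B33

0x67B33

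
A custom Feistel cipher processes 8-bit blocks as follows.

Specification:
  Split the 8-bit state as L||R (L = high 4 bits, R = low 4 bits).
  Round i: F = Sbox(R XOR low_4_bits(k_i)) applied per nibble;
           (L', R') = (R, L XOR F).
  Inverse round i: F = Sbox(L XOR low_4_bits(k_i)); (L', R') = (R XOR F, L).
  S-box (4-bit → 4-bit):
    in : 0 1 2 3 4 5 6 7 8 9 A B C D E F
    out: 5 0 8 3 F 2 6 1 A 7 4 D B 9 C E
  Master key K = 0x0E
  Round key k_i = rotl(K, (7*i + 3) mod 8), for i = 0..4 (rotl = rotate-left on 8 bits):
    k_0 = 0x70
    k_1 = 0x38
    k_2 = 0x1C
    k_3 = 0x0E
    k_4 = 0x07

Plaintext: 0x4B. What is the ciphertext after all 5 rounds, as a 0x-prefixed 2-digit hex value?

0xDC

s_0 = plaintext = 0x4B
s_1 = Round(s_0, k_0) = 0xB9
s_2 = Round(s_1, k_1) = 0x9B
s_3 = Round(s_2, k_2) = 0xB8
s_4 = Round(s_3, k_3) = 0x8D
s_5 = Round(s_4, k_4) = 0xDC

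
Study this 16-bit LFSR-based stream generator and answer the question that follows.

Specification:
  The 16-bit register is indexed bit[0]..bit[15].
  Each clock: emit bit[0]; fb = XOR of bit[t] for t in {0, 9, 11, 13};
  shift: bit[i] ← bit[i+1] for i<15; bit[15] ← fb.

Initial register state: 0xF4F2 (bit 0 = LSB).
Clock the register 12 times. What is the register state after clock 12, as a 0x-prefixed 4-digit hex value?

0x0F9F

reg_0 = 0xF4F2
clock 1: out=0, reg = 0xFA79
clock 2: out=1, reg = 0x7D3C
clock 3: out=0, reg = 0x3E9E
clock 4: out=0, reg = 0x9F4F
clock 5: out=1, reg = 0xCFA7
clock 6: out=1, reg = 0xE7D3
clock 7: out=1, reg = 0xF3E9
clock 8: out=1, reg = 0xF9F4
clock 9: out=0, reg = 0x7CFA
clock 10: out=0, reg = 0x3E7D
clock 11: out=1, reg = 0x1F3E
clock 12: out=0, reg = 0x0F9F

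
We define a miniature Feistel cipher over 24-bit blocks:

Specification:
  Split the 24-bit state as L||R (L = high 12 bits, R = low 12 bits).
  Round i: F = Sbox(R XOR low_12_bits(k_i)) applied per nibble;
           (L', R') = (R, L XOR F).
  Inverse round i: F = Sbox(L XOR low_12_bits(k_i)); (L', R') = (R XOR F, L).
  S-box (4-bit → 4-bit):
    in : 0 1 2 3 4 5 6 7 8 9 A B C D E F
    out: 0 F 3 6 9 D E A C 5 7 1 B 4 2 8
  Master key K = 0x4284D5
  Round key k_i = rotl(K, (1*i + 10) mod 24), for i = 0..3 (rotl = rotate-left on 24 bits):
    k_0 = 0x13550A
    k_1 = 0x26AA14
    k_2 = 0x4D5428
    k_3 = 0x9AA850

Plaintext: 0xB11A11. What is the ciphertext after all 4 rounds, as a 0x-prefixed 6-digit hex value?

0x2F08E8

s_0 = plaintext = 0xB11A11
s_1 = Round(s_0, k_0) = 0xA113E0
s_2 = Round(s_1, k_1) = 0x3E0F98
s_3 = Round(s_2, k_2) = 0xF982F0
s_4 = Round(s_3, k_3) = 0x2F08E8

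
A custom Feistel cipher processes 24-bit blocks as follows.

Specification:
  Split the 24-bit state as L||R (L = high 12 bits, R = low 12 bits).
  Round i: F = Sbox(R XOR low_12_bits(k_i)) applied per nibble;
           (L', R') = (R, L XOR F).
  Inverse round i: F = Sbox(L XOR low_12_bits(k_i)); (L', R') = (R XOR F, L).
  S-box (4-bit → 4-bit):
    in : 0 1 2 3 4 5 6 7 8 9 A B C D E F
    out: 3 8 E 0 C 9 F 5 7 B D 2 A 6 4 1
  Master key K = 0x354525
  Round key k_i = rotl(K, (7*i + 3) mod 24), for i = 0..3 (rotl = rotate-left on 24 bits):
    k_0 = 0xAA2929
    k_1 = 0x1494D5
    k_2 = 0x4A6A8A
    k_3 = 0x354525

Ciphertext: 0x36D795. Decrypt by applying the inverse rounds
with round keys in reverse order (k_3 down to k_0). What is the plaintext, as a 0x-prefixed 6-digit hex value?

s_0 = ciphertext = 0x36D795
s_1 = InvRound(s_0, k_3) = 0x85236D
s_2 = InvRound(s_1, k_2) = 0xD0A852
s_3 = InvRound(s_2, k_1) = 0x333D0A
s_4 = InvRound(s_3, k_0) = 0x087333

0x087333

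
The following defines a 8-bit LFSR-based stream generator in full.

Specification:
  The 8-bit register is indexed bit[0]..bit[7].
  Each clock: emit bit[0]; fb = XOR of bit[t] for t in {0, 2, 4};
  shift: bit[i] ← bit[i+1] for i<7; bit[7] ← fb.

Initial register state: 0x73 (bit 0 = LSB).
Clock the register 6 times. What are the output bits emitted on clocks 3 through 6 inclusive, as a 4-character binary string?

0011

reg_0 = 0x73
clock 1: out=1, reg = 0x39
clock 2: out=1, reg = 0x1C
clock 3: out=0, reg = 0x0E
clock 4: out=0, reg = 0x87
clock 5: out=1, reg = 0x43
clock 6: out=1, reg = 0xA1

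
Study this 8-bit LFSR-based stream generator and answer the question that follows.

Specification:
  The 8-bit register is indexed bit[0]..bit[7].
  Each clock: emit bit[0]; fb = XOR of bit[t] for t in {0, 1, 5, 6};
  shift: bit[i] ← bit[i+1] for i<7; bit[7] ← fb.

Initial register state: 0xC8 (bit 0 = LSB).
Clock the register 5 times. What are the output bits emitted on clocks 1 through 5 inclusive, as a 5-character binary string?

reg_0 = 0xC8
clock 1: out=0, reg = 0xE4
clock 2: out=0, reg = 0x72
clock 3: out=0, reg = 0xB9
clock 4: out=1, reg = 0x5C
clock 5: out=0, reg = 0xAE

00010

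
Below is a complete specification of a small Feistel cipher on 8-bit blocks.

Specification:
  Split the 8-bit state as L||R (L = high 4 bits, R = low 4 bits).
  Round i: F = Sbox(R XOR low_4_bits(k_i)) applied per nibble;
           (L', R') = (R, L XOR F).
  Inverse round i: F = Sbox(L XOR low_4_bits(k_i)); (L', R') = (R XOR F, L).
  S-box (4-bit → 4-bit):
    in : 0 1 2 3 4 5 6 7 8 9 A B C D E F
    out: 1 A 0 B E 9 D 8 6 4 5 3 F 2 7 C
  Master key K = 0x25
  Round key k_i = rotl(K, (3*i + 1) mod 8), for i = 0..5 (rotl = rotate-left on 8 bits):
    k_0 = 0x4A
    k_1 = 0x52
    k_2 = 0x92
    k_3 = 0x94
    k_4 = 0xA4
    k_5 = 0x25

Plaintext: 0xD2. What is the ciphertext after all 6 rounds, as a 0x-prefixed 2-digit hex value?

0x31

s_0 = plaintext = 0xD2
s_1 = Round(s_0, k_0) = 0x2B
s_2 = Round(s_1, k_1) = 0xB6
s_3 = Round(s_2, k_2) = 0x65
s_4 = Round(s_3, k_3) = 0x5C
s_5 = Round(s_4, k_4) = 0xC3
s_6 = Round(s_5, k_5) = 0x31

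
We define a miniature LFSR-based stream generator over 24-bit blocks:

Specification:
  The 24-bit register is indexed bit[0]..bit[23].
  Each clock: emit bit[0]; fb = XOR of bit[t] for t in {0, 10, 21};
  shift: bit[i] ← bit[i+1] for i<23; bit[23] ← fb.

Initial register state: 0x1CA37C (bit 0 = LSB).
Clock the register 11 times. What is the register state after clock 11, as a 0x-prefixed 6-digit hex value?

0x7E8394

reg_0 = 0x1CA37C
clock 1: out=0, reg = 0x0E51BE
clock 2: out=0, reg = 0x0728DF
clock 3: out=1, reg = 0x83946F
clock 4: out=1, reg = 0x41CA37
clock 5: out=1, reg = 0xA0E51B
clock 6: out=1, reg = 0xD0728D
clock 7: out=1, reg = 0xE83946
clock 8: out=0, reg = 0xF41CA3
clock 9: out=1, reg = 0xFA0E51
clock 10: out=1, reg = 0xFD0728
clock 11: out=0, reg = 0x7E8394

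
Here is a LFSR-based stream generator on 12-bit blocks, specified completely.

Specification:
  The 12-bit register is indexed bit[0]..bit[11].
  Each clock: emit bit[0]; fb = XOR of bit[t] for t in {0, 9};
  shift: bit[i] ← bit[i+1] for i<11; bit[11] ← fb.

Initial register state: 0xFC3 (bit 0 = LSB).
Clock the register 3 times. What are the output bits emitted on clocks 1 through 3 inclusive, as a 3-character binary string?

110

reg_0 = 0xFC3
clock 1: out=1, reg = 0x7E1
clock 2: out=1, reg = 0x3F0
clock 3: out=0, reg = 0x9F8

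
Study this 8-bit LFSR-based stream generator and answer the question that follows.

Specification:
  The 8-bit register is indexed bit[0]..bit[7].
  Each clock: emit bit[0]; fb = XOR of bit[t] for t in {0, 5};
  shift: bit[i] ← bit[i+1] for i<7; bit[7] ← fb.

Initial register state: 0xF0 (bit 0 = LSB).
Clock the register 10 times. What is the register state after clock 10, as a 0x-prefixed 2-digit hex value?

reg_0 = 0xF0
clock 1: out=0, reg = 0xF8
clock 2: out=0, reg = 0xFC
clock 3: out=0, reg = 0xFE
clock 4: out=0, reg = 0xFF
clock 5: out=1, reg = 0x7F
clock 6: out=1, reg = 0x3F
clock 7: out=1, reg = 0x1F
clock 8: out=1, reg = 0x8F
clock 9: out=1, reg = 0xC7
clock 10: out=1, reg = 0xE3

0xE3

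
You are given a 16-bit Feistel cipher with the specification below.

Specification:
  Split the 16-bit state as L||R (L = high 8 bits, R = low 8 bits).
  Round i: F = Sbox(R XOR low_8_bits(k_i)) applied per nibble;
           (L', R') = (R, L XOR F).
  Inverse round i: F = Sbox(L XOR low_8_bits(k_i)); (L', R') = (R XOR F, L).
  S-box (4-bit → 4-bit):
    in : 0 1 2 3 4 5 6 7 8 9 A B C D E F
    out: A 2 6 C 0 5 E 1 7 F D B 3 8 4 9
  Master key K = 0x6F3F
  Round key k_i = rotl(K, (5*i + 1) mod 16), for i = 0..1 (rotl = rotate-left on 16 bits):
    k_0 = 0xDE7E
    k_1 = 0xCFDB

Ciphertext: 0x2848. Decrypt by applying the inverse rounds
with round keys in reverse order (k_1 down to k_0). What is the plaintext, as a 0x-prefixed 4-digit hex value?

0xF5D4

s_0 = ciphertext = 0x2848
s_1 = InvRound(s_0, k_1) = 0xD428
s_2 = InvRound(s_1, k_0) = 0xF5D4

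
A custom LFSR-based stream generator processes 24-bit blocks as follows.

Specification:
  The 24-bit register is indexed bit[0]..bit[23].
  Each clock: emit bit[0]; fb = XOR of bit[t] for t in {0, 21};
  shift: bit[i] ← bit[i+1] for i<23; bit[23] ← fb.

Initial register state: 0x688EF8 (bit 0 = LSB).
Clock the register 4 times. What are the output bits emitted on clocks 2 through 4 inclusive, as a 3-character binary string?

reg_0 = 0x688EF8
clock 1: out=0, reg = 0xB4477C
clock 2: out=0, reg = 0xDA23BE
clock 3: out=0, reg = 0x6D11DF
clock 4: out=1, reg = 0x3688EF

001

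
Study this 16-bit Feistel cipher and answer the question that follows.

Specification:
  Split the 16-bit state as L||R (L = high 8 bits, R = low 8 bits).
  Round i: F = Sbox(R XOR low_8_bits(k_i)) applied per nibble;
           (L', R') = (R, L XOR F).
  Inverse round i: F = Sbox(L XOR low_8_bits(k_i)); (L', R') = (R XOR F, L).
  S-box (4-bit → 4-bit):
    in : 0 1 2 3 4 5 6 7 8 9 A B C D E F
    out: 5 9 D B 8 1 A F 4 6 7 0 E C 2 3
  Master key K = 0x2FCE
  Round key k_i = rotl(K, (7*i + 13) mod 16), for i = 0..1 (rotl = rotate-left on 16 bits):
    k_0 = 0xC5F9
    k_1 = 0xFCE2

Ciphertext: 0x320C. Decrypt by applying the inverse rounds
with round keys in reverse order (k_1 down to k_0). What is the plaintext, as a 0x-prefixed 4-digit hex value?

0x87C9

s_0 = ciphertext = 0x320C
s_1 = InvRound(s_0, k_1) = 0xC932
s_2 = InvRound(s_1, k_0) = 0x87C9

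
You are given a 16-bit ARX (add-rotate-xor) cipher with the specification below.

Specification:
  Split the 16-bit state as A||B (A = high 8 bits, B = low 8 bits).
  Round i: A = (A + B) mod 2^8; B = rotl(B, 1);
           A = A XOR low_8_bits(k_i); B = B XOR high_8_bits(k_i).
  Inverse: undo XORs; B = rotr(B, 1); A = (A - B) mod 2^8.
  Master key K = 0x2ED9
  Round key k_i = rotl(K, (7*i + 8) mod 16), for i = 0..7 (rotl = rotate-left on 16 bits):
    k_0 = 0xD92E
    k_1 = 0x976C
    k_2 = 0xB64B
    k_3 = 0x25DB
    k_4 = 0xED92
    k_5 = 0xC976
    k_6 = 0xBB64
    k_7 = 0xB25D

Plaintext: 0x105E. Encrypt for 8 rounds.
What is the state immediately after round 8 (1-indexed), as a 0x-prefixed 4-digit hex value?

s_0 = plaintext = 0x105E
s_1 = Round(s_0, k_0) = 0x4065
s_2 = Round(s_1, k_1) = 0xC95D
s_3 = Round(s_2, k_2) = 0x6D0C
s_4 = Round(s_3, k_3) = 0xA23D
s_5 = Round(s_4, k_4) = 0x4D97
s_6 = Round(s_5, k_5) = 0x92E6
s_7 = Round(s_6, k_6) = 0x1C76
s_8 = Round(s_7, k_7) = 0xCF5E

0xCF5E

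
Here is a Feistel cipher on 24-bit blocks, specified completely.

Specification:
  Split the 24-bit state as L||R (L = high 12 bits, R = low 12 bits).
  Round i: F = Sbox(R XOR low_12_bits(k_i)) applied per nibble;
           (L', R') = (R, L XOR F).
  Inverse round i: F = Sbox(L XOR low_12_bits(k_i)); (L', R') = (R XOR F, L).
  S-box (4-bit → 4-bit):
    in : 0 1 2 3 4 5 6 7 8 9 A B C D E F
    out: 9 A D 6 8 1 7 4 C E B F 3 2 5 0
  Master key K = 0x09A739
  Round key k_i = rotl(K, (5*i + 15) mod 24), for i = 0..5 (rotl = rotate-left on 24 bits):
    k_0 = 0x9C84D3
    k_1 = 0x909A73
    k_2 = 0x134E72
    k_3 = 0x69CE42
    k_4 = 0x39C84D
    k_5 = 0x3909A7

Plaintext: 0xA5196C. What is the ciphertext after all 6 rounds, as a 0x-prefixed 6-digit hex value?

s_0 = plaintext = 0xA5196C
s_1 = Round(s_0, k_0) = 0x96C8A1
s_2 = Round(s_1, k_1) = 0x8A1441
s_3 = Round(s_2, k_2) = 0x4413C7
s_4 = Round(s_3, k_3) = 0x3C7680
s_5 = Round(s_4, k_4) = 0x6806F5
s_6 = Round(s_5, k_5) = 0x6F569D

0x6F569D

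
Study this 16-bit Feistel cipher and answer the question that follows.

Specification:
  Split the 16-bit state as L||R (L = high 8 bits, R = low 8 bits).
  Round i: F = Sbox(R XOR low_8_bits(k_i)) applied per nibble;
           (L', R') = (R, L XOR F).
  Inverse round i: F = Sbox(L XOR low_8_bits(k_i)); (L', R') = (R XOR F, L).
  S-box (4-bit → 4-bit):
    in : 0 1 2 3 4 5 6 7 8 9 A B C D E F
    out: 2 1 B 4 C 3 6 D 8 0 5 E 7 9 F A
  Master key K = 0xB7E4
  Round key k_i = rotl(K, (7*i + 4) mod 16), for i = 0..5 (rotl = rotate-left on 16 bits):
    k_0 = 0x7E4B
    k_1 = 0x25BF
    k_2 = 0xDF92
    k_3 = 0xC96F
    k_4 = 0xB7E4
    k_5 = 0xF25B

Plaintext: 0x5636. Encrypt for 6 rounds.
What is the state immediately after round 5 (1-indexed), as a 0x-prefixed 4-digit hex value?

0x62FF

s_0 = plaintext = 0x5636
s_1 = Round(s_0, k_0) = 0x368F
s_2 = Round(s_1, k_1) = 0x8F74
s_3 = Round(s_2, k_2) = 0x7479
s_4 = Round(s_3, k_3) = 0x7962
s_5 = Round(s_4, k_4) = 0x62FF
s_6 = Round(s_5, k_5) = 0xFF3E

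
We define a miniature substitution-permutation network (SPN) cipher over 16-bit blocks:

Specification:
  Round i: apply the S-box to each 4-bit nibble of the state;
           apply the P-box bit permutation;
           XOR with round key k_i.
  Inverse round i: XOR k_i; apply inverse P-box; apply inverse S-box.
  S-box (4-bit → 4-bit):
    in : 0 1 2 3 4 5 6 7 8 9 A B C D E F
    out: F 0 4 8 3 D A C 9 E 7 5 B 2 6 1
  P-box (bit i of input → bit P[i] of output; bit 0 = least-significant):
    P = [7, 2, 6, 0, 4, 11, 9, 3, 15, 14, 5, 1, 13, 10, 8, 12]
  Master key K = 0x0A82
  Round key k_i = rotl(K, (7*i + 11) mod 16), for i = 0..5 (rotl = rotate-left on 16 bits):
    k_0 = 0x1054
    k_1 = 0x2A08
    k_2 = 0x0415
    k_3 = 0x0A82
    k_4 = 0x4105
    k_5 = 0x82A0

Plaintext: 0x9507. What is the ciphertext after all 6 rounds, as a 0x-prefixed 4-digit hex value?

s_0 = plaintext = 0x9507
s_1 = Round(s_0, k_0) = 0x8F2F
s_2 = Round(s_1, k_1) = 0x9888
s_3 = Round(s_2, k_2) = 0x918E
s_4 = Round(s_3, k_3) = 0x1FDE
s_5 = Round(s_4, k_4) = 0xC941
s_6 = Round(s_5, k_5) = 0xFE92

0xFE92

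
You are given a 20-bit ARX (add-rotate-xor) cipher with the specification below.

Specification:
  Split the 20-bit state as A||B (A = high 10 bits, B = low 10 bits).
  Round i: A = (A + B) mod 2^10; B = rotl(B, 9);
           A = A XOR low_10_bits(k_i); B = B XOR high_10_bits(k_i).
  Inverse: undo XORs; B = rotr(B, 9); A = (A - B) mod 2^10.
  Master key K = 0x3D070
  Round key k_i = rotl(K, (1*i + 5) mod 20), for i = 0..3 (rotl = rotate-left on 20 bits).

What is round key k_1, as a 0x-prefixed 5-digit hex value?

K = 0x3D070
k_0 = rotl(K, (1*0+5) mod 20) = rotl(K, 5) = 0xA0E07
k_1 = rotl(K, (1*1+5) mod 20) = rotl(K, 6) = 0x41C0F

0x41C0F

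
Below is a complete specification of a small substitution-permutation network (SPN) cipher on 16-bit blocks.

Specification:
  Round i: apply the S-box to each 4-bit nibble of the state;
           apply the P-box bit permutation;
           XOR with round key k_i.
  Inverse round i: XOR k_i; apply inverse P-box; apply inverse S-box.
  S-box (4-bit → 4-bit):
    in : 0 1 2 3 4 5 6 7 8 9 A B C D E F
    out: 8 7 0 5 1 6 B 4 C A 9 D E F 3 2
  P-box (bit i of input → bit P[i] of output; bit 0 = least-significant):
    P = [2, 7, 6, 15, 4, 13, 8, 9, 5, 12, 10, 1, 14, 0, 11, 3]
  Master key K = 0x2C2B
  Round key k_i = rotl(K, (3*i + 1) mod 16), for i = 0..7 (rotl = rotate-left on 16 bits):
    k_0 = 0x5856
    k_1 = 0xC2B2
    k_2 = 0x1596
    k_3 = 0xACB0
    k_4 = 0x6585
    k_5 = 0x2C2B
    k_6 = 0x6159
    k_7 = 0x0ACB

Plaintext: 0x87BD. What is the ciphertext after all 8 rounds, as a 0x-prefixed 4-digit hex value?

s_0 = plaintext = 0x87BD
s_1 = Round(s_0, k_0) = 0xD78A
s_2 = Round(s_1, k_1) = 0x0DBF
s_3 = Round(s_2, k_2) = 0x022C
s_4 = Round(s_3, k_3) = 0x2C78
s_5 = Round(s_4, k_4) = 0xF0C7
s_6 = Round(s_5, k_5) = 0x0F68
s_7 = Round(s_6, k_6) = 0xD301
s_8 = Round(s_7, k_7) = 0x4426

0x4426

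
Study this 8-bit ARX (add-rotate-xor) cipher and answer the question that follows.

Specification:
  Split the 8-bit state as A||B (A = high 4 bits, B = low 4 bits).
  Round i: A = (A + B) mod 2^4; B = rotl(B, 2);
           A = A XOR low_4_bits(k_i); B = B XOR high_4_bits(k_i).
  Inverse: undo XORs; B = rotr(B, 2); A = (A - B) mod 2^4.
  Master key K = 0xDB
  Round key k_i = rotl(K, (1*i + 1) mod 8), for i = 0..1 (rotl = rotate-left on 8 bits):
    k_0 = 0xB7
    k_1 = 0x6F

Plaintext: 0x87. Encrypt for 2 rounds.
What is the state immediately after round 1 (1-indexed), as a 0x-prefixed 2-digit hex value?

s_0 = plaintext = 0x87
s_1 = Round(s_0, k_0) = 0x86
s_2 = Round(s_1, k_1) = 0x1F

0x86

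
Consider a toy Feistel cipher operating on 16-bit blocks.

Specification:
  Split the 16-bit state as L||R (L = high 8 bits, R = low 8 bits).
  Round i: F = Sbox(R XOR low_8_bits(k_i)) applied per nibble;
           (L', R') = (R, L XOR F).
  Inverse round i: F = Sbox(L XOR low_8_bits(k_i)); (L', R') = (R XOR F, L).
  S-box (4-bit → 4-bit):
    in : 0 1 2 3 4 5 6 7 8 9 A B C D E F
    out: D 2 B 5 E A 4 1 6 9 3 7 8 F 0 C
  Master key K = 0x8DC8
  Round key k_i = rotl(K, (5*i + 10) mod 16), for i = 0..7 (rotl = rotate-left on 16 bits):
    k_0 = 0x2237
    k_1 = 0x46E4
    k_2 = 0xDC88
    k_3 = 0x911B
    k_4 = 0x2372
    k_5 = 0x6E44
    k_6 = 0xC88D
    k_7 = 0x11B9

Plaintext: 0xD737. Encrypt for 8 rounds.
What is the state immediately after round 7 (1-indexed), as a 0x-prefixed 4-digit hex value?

0x7A64

s_0 = plaintext = 0xD737
s_1 = Round(s_0, k_0) = 0x370A
s_2 = Round(s_1, k_1) = 0x0A37
s_3 = Round(s_2, k_2) = 0x3776
s_4 = Round(s_3, k_3) = 0x7678
s_5 = Round(s_4, k_4) = 0x78A5
s_6 = Round(s_5, k_5) = 0xA57A
s_7 = Round(s_6, k_6) = 0x7A64
s_8 = Round(s_7, k_7) = 0x6485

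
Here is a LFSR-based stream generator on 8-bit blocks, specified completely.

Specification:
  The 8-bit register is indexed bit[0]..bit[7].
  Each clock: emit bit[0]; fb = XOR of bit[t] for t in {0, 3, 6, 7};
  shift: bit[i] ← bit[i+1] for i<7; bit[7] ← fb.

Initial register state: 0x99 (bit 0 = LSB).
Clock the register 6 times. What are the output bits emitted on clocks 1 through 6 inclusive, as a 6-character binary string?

reg_0 = 0x99
clock 1: out=1, reg = 0xCC
clock 2: out=0, reg = 0xE6
clock 3: out=0, reg = 0x73
clock 4: out=1, reg = 0x39
clock 5: out=1, reg = 0x1C
clock 6: out=0, reg = 0x8E

100110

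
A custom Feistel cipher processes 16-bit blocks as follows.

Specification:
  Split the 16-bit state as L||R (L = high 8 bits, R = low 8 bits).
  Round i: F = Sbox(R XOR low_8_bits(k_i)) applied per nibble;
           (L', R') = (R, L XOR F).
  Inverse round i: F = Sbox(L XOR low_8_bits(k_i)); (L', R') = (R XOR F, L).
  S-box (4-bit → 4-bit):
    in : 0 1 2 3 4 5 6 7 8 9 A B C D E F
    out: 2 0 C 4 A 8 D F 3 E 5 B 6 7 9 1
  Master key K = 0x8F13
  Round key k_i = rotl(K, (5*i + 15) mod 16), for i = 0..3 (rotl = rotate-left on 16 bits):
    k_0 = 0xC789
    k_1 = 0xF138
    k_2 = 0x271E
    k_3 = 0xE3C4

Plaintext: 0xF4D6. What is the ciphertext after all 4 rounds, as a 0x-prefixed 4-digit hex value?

s_0 = plaintext = 0xF4D6
s_1 = Round(s_0, k_0) = 0xD675
s_2 = Round(s_1, k_1) = 0x7571
s_3 = Round(s_2, k_2) = 0x71A4
s_4 = Round(s_3, k_3) = 0xA4A3

0xA4A3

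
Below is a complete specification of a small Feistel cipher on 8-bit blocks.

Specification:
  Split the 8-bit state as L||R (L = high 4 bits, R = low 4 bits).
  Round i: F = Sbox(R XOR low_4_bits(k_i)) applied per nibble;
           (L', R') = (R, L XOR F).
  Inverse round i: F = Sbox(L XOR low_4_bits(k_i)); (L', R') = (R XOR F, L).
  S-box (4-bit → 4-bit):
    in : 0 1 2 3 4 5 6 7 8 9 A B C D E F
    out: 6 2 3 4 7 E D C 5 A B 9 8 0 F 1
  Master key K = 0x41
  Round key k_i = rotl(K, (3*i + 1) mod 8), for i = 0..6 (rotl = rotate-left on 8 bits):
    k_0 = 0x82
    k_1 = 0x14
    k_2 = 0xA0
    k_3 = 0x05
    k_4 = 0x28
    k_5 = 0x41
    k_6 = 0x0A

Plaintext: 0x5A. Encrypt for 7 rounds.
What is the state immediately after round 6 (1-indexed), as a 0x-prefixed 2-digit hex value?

s_0 = plaintext = 0x5A
s_1 = Round(s_0, k_0) = 0xA0
s_2 = Round(s_1, k_1) = 0x0D
s_3 = Round(s_2, k_2) = 0xD0
s_4 = Round(s_3, k_3) = 0x03
s_5 = Round(s_4, k_4) = 0x39
s_6 = Round(s_5, k_5) = 0x96
s_7 = Round(s_6, k_6) = 0x61

0x96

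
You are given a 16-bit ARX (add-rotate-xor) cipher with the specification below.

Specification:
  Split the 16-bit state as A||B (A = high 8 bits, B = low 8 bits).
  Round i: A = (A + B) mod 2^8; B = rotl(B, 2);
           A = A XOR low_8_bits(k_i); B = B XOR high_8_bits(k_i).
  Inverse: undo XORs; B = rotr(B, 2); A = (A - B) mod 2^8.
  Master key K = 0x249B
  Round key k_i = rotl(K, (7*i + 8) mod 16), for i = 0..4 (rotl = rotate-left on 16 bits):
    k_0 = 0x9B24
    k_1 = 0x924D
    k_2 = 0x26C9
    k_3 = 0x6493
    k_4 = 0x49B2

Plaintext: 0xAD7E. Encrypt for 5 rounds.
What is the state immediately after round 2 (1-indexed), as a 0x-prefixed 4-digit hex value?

s_0 = plaintext = 0xAD7E
s_1 = Round(s_0, k_0) = 0x0F62
s_2 = Round(s_1, k_1) = 0x3C1B
s_3 = Round(s_2, k_2) = 0x9E4A
s_4 = Round(s_3, k_3) = 0x7B4D
s_5 = Round(s_4, k_4) = 0x7A7C

0x3C1B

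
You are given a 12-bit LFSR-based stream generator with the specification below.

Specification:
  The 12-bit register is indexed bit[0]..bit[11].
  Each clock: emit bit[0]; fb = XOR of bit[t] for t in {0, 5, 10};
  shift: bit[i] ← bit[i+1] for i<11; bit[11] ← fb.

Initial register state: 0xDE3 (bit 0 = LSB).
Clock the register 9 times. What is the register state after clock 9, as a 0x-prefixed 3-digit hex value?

0x01E

reg_0 = 0xDE3
clock 1: out=1, reg = 0xEF1
clock 2: out=1, reg = 0xF78
clock 3: out=0, reg = 0x7BC
clock 4: out=0, reg = 0x3DE
clock 5: out=0, reg = 0x1EF
clock 6: out=1, reg = 0x0F7
clock 7: out=1, reg = 0x07B
clock 8: out=1, reg = 0x03D
clock 9: out=1, reg = 0x01E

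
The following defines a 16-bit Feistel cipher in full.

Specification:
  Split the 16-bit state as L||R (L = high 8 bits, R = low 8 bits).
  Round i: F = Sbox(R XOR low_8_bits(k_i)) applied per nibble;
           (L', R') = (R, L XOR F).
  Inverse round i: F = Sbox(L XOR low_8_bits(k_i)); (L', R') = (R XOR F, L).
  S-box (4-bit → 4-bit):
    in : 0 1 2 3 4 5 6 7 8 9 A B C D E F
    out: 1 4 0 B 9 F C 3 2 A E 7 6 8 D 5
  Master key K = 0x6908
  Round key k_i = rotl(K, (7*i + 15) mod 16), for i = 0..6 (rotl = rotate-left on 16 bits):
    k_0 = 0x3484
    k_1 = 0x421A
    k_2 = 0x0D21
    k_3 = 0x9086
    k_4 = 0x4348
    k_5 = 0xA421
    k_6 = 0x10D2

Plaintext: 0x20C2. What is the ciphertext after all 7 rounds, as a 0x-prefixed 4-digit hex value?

s_0 = plaintext = 0x20C2
s_1 = Round(s_0, k_0) = 0xC2BC
s_2 = Round(s_1, k_1) = 0xBC2E
s_3 = Round(s_2, k_2) = 0x2EA9
s_4 = Round(s_3, k_3) = 0xA92B
s_5 = Round(s_4, k_4) = 0x2B62
s_6 = Round(s_5, k_5) = 0x62B0
s_7 = Round(s_6, k_6) = 0xB0A2

0xB0A2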